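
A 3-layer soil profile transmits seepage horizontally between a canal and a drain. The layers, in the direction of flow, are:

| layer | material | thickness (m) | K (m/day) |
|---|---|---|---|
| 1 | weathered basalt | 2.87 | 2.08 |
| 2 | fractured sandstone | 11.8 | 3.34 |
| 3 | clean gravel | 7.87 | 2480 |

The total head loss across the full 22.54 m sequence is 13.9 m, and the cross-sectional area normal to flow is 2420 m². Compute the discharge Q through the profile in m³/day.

6840

Flow is perpendicular to layering, so the layers act in series and the equivalent K is the thickness-weighted harmonic mean.
Total thickness L = 2.87 + 11.8 + 7.87 = 22.54 m.
Σ(b_i/K_i) = 2.87/2.08 + 11.8/3.34 + 7.87/2480 = 4.916 d.
K_eq = L / Σ(b_i/K_i) = 22.54 / 4.916 = 4.585 m/day.
Q = K_eq · A · (Δh/L) = 4.585 × 2420 × (13.9/22.54) = 6843 m³/day.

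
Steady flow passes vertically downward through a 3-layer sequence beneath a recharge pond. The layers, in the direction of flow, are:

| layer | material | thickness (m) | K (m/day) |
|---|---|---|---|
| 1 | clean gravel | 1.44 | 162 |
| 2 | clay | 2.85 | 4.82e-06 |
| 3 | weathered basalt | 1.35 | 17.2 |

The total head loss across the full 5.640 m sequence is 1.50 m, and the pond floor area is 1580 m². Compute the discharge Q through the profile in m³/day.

0.00401

Flow is perpendicular to layering, so the layers act in series and the equivalent K is the thickness-weighted harmonic mean.
Total thickness L = 1.44 + 2.85 + 1.35 = 5.640 m.
Σ(b_i/K_i) = 1.44/162 + 2.85/4.82e-06 + 1.35/17.2 = 5.913e+05 d.
K_eq = L / Σ(b_i/K_i) = 5.640 / 5.913e+05 = 9.539e-06 m/day.
Q = K_eq · A · (Δh/L) = 9.539e-06 × 1580 × (1.50/5.640) = 0.004008 m³/day.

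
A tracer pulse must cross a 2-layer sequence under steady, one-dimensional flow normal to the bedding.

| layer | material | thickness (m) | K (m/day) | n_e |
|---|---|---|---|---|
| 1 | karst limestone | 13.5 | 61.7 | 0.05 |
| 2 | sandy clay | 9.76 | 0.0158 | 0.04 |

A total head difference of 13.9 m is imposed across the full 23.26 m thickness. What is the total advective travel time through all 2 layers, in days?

With flow normal to the layers, continuity requires the same specific discharge q through every layer.
Σ(b_i/K_i) = 13.5/61.7 + 9.76/0.0158 = 617.9 d.
q = Δh / Σ(b_i/K_i) = 13.9 / 617.9 = 0.02249 m/day.
In each layer the seepage velocity is v_i = q/n_i, so the layer transit time is t_i = b_i·n_i / q:
  layer 1 (karst limestone): t_1 = 13.5 × 0.05 / 0.02249 = 30.01 d
  layer 2 (sandy clay): t_2 = 9.76 × 0.04 / 0.02249 = 17.36 d
Total t = Σ t_i = 47.36 days.

47.4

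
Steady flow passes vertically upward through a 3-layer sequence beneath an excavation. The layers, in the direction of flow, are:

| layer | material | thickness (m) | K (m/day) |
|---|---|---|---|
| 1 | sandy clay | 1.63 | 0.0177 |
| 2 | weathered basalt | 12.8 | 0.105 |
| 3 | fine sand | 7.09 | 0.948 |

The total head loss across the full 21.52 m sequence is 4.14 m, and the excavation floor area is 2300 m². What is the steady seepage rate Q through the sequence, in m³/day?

43.0

Flow is perpendicular to layering, so the layers act in series and the equivalent K is the thickness-weighted harmonic mean.
Total thickness L = 1.63 + 12.8 + 7.09 = 21.52 m.
Σ(b_i/K_i) = 1.63/0.0177 + 12.8/0.105 + 7.09/0.948 = 221.5 d.
K_eq = L / Σ(b_i/K_i) = 21.52 / 221.5 = 0.09717 m/day.
Q = K_eq · A · (Δh/L) = 0.09717 × 2300 × (4.14/21.52) = 42.99 m³/day.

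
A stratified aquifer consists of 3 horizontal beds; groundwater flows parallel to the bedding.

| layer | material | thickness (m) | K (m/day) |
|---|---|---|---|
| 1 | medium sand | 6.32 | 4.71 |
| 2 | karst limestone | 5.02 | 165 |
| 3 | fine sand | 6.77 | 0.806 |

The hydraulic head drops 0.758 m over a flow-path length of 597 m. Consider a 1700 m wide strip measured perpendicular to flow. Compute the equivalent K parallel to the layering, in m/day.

Flow is parallel to layering, so each bed carries its own Darcy discharge and the transmissivities add.
Σ(K_i·b_i) = 4.71×6.32 + 165×5.02 + 0.806×6.77 = 863.5 m²/day.
Total thickness b = 18.11 m, so K_eq = Σ(K_i·b_i)/b = 47.68 m/day.

47.7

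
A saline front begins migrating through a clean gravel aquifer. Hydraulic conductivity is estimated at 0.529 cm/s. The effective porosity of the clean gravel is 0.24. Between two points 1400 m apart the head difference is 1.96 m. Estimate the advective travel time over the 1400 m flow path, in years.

Convert K: 0.529 cm/s × 864 = 457.1 m/day.
Hydraulic gradient i = Δh / L = 1.96 / 1400 = 0.001400.
Darcy flux q = K · i = 457.1 × 0.001400 = 0.6399 m/day.
Seepage velocity v = q / n_e = 0.6399 / 0.24 = 2.666 m/day.
Travel time t = L / v = 1400 / 2.666 = 525.1 days = 1.438 years.

1.44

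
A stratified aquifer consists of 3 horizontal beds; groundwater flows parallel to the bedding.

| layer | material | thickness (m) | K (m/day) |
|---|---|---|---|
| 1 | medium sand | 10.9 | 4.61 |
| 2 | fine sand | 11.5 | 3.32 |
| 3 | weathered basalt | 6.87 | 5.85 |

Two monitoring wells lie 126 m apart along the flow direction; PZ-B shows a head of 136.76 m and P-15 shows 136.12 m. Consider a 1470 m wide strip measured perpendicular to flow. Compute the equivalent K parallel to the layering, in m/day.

Flow is parallel to layering, so each bed carries its own Darcy discharge and the transmissivities add.
Σ(K_i·b_i) = 4.61×10.9 + 3.32×11.5 + 5.85×6.87 = 128.6 m²/day.
Total thickness b = 29.27 m, so K_eq = Σ(K_i·b_i)/b = 4.394 m/day.

4.39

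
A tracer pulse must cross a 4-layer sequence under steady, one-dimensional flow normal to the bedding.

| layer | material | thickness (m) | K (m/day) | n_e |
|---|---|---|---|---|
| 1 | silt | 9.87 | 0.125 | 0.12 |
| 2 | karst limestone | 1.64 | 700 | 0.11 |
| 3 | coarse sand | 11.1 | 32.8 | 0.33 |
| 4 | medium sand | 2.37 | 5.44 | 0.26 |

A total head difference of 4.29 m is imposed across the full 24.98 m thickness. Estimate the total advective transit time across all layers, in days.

With flow normal to the layers, continuity requires the same specific discharge q through every layer.
Σ(b_i/K_i) = 9.87/0.125 + 1.64/700 + 11.1/32.8 + 2.37/5.44 = 79.74 d.
q = Δh / Σ(b_i/K_i) = 4.29 / 79.74 = 0.05380 m/day.
In each layer the seepage velocity is v_i = q/n_i, so the layer transit time is t_i = b_i·n_i / q:
  layer 1 (silt): t_1 = 9.87 × 0.12 / 0.05380 = 22.01 d
  layer 2 (karst limestone): t_2 = 1.64 × 0.11 / 0.05380 = 3.353 d
  layer 3 (coarse sand): t_3 = 11.1 × 0.33 / 0.05380 = 68.08 d
  layer 4 (medium sand): t_4 = 2.37 × 0.26 / 0.05380 = 11.45 d
Total t = Σ t_i = 104.9 days.

105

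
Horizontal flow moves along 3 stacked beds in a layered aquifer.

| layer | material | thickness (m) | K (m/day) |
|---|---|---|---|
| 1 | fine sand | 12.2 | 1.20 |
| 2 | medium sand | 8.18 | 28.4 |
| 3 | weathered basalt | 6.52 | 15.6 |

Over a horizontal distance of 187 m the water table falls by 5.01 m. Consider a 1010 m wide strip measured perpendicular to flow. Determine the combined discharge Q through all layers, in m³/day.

Flow is parallel to layering, so each bed carries its own Darcy discharge and the transmissivities add.
Σ(K_i·b_i) = 1.20×12.2 + 28.4×8.18 + 15.6×6.52 = 348.7 m²/day.
Hydraulic gradient i = Δh / L = 5.01 / 187 = 0.02679.
Q = Σ(K_i·b_i) · W · i = 348.7 × 1010 × 0.02679 = 9435 m³/day.

9430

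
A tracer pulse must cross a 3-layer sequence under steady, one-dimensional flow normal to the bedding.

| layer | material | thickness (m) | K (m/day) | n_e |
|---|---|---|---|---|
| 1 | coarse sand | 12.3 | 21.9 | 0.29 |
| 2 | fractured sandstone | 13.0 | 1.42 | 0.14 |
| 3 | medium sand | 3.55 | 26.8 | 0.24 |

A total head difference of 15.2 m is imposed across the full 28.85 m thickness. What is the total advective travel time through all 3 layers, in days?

4.04

With flow normal to the layers, continuity requires the same specific discharge q through every layer.
Σ(b_i/K_i) = 12.3/21.9 + 13.0/1.42 + 3.55/26.8 = 9.849 d.
q = Δh / Σ(b_i/K_i) = 15.2 / 9.849 = 1.543 m/day.
In each layer the seepage velocity is v_i = q/n_i, so the layer transit time is t_i = b_i·n_i / q:
  layer 1 (coarse sand): t_1 = 12.3 × 0.29 / 1.543 = 2.311 d
  layer 2 (fractured sandstone): t_2 = 13.0 × 0.14 / 1.543 = 1.179 d
  layer 3 (medium sand): t_3 = 3.55 × 0.24 / 1.543 = 0.5521 d
Total t = Σ t_i = 4.043 days.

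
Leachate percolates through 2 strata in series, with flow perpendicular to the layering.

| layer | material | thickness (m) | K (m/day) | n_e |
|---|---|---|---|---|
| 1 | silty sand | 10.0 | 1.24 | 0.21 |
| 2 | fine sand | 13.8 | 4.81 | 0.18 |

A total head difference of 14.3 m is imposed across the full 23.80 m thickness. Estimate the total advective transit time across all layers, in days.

With flow normal to the layers, continuity requires the same specific discharge q through every layer.
Σ(b_i/K_i) = 10.0/1.24 + 13.8/4.81 = 10.93 d.
q = Δh / Σ(b_i/K_i) = 14.3 / 10.93 = 1.308 m/day.
In each layer the seepage velocity is v_i = q/n_i, so the layer transit time is t_i = b_i·n_i / q:
  layer 1 (silty sand): t_1 = 10.0 × 0.21 / 1.308 = 1.606 d
  layer 2 (fine sand): t_2 = 13.8 × 0.18 / 1.308 = 1.899 d
Total t = Σ t_i = 3.505 days.

3.50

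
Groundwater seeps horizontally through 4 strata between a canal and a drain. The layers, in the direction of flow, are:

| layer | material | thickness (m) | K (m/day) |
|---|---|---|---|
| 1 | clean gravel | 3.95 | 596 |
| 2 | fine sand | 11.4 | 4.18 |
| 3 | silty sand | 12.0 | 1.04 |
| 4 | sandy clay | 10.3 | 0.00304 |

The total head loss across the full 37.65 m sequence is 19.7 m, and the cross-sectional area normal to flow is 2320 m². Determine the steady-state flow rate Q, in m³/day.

13.4

Flow is perpendicular to layering, so the layers act in series and the equivalent K is the thickness-weighted harmonic mean.
Total thickness L = 3.95 + 11.4 + 12.0 + 10.3 = 37.65 m.
Σ(b_i/K_i) = 3.95/596 + 11.4/4.18 + 12.0/1.04 + 10.3/0.00304 = 3402 d.
K_eq = L / Σ(b_i/K_i) = 37.65 / 3402 = 0.01107 m/day.
Q = K_eq · A · (Δh/L) = 0.01107 × 2320 × (19.7/37.65) = 13.43 m³/day.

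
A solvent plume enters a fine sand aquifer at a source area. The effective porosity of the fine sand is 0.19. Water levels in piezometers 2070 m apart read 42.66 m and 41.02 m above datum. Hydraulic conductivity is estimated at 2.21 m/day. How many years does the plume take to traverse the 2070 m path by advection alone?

615

Hydraulic gradient i = (42.66 − 41.02) / 2070 = 1.64 / 2070 = 0.0007923.
Darcy flux q = K · i = 2.210 × 0.0007923 = 0.001751 m/day.
Seepage velocity v = q / n_e = 0.001751 / 0.19 = 0.009215 m/day.
Travel time t = L / v = 2070 / 0.009215 = 2.246e+05 days = 615.0 years.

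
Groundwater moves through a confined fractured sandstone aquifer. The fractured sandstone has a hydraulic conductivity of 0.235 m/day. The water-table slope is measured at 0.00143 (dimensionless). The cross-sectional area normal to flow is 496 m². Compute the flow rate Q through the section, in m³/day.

Hydraulic gradient i = 0.00143.
Darcy's law: Q = K · A · i = 0.2350 × 496.0 × 0.001430 = 0.1667 m³/day.

0.167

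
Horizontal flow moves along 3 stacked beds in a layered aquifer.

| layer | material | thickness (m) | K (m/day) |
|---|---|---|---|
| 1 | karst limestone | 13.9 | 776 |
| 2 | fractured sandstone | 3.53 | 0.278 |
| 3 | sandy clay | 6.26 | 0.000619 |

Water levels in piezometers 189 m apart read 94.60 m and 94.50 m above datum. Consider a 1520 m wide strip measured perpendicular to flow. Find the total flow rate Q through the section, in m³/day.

Flow is parallel to layering, so each bed carries its own Darcy discharge and the transmissivities add.
Σ(K_i·b_i) = 776×13.9 + 0.278×3.53 + 0.000619×6.26 = 10787 m²/day.
Hydraulic gradient i = (94.60 − 94.50) / 189 = 0.1 / 189 = 0.0005291.
Q = Σ(K_i·b_i) · W · i = 10787 × 1520 × 0.0005291 = 8676 m³/day.

8680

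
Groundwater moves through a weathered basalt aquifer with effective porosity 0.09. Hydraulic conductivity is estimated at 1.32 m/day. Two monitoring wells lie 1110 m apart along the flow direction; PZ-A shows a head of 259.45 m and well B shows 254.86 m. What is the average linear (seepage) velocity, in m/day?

Hydraulic gradient i = (259.45 − 254.86) / 1110 = 4.59 / 1110 = 0.004135.
Darcy flux q = K · i = 1.320 × 0.004135 = 0.005458 m/day.
Seepage velocity v = q / n_e = 0.005458 / 0.09 = 0.06065 m/day.

0.0606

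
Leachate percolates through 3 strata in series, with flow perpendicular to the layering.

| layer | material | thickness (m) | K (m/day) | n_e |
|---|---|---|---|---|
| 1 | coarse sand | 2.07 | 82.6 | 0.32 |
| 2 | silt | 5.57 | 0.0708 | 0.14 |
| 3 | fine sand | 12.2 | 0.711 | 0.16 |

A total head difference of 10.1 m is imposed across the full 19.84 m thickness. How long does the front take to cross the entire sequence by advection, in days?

With flow normal to the layers, continuity requires the same specific discharge q through every layer.
Σ(b_i/K_i) = 2.07/82.6 + 5.57/0.0708 + 12.2/0.711 = 95.86 d.
q = Δh / Σ(b_i/K_i) = 10.1 / 95.86 = 0.1054 m/day.
In each layer the seepage velocity is v_i = q/n_i, so the layer transit time is t_i = b_i·n_i / q:
  layer 1 (coarse sand): t_1 = 2.07 × 0.32 / 0.1054 = 6.287 d
  layer 2 (silt): t_2 = 5.57 × 0.14 / 0.1054 = 7.401 d
  layer 3 (fine sand): t_3 = 12.2 × 0.16 / 0.1054 = 18.53 d
Total t = Σ t_i = 32.21 days.

32.2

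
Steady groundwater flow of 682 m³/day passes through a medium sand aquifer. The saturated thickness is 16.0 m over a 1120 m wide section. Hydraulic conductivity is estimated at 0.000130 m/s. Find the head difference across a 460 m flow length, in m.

Convert K: 0.000130 m/s × 86400 = 11.23 m/day.
Cross-sectional area A = 1120 × 16.0 = 17920 m².
From Q = K·A·i, i = Q / (K·A) = 682 / (11.23 × 17920) = 0.003388.
Head loss Δh = i · L = 0.003388 × 460 = 1.559 m.

1.56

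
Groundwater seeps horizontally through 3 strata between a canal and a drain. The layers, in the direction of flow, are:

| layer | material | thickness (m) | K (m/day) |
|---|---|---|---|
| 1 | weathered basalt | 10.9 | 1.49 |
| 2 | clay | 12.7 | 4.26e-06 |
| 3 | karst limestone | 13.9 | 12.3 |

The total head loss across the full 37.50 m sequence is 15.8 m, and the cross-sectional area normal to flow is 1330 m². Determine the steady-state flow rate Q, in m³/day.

0.00705

Flow is perpendicular to layering, so the layers act in series and the equivalent K is the thickness-weighted harmonic mean.
Total thickness L = 10.9 + 12.7 + 13.9 = 37.50 m.
Σ(b_i/K_i) = 10.9/1.49 + 12.7/4.26e-06 + 13.9/12.3 = 2.981e+06 d.
K_eq = L / Σ(b_i/K_i) = 37.50 / 2.981e+06 = 1.258e-05 m/day.
Q = K_eq · A · (Δh/L) = 1.258e-05 × 1330 × (15.8/37.50) = 0.007049 m³/day.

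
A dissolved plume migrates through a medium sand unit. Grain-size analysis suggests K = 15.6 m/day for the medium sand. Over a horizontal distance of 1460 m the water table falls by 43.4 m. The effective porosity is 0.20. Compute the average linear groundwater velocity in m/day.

2.32

Hydraulic gradient i = Δh / L = 43.4 / 1460 = 0.02973.
Darcy flux q = K · i = 15.60 × 0.02973 = 0.4637 m/day.
Seepage velocity v = q / n_e = 0.4637 / 0.20 = 2.319 m/day.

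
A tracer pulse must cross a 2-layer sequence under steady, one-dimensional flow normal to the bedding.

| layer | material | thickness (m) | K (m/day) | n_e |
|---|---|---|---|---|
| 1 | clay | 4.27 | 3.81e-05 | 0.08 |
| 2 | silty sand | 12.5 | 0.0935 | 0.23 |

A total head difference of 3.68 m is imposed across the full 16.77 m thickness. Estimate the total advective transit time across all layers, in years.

269

With flow normal to the layers, continuity requires the same specific discharge q through every layer.
Σ(b_i/K_i) = 4.27/3.81e-05 + 12.5/0.0935 = 1.122e+05 d.
q = Δh / Σ(b_i/K_i) = 3.68 / 1.122e+05 = 3.280e-05 m/day.
In each layer the seepage velocity is v_i = q/n_i, so the layer transit time is t_i = b_i·n_i / q:
  layer 1 (clay): t_1 = 4.27 × 0.08 / 3.280e-05 = 10416 d
  layer 2 (silty sand): t_2 = 12.5 × 0.23 / 3.280e-05 = 87662 d
Total t = Σ t_i = 98078 days = 268.5 years.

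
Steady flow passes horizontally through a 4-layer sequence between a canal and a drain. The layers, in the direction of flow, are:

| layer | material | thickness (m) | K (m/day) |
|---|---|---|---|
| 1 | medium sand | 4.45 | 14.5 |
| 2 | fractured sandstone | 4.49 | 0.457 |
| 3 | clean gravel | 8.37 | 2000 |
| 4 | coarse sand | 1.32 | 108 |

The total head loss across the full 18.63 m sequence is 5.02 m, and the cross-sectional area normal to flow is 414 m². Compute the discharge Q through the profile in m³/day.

205

Flow is perpendicular to layering, so the layers act in series and the equivalent K is the thickness-weighted harmonic mean.
Total thickness L = 4.45 + 4.49 + 8.37 + 1.32 = 18.63 m.
Σ(b_i/K_i) = 4.45/14.5 + 4.49/0.457 + 8.37/2000 + 1.32/108 = 10.15 d.
K_eq = L / Σ(b_i/K_i) = 18.63 / 10.15 = 1.836 m/day.
Q = K_eq · A · (Δh/L) = 1.836 × 414 × (5.02/18.63) = 204.8 m³/day.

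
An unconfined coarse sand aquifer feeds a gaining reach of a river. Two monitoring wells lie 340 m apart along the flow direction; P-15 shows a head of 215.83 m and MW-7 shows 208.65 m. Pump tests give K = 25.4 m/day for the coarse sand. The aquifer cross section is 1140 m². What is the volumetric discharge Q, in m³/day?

611

Hydraulic gradient i = (215.83 − 208.65) / 340 = 7.18 / 340 = 0.02112.
Darcy's law: Q = K · A · i = 25.40 × 1140 × 0.02112 = 611.5 m³/day.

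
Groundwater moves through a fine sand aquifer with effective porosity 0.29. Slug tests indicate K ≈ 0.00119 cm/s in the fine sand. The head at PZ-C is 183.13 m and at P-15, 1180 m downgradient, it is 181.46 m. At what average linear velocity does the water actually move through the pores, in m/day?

0.00502

Convert K: 0.00119 cm/s × 864 = 1.028 m/day.
Hydraulic gradient i = (183.13 − 181.46) / 1180 = 1.67 / 1180 = 0.001415.
Darcy flux q = K · i = 1.028 × 0.001415 = 0.001455 m/day.
Seepage velocity v = q / n_e = 0.001455 / 0.29 = 0.005018 m/day.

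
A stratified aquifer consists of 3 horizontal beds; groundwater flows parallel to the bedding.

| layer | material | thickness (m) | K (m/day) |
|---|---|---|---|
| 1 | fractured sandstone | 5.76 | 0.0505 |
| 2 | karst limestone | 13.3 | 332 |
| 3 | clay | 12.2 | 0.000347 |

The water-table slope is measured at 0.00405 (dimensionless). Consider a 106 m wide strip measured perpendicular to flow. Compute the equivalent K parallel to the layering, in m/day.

141

Flow is parallel to layering, so each bed carries its own Darcy discharge and the transmissivities add.
Σ(K_i·b_i) = 0.0505×5.76 + 332×13.3 + 0.000347×12.2 = 4416 m²/day.
Total thickness b = 31.26 m, so K_eq = Σ(K_i·b_i)/b = 141.3 m/day.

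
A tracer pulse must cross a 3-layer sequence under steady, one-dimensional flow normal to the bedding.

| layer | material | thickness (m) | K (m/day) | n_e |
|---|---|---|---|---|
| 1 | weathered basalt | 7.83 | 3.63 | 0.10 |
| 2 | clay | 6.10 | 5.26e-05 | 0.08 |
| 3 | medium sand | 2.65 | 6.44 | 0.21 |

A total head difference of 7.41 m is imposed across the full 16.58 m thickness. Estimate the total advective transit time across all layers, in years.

With flow normal to the layers, continuity requires the same specific discharge q through every layer.
Σ(b_i/K_i) = 7.83/3.63 + 6.10/5.26e-05 + 2.65/6.44 = 1.160e+05 d.
q = Δh / Σ(b_i/K_i) = 7.41 / 1.160e+05 = 6.389e-05 m/day.
In each layer the seepage velocity is v_i = q/n_i, so the layer transit time is t_i = b_i·n_i / q:
  layer 1 (weathered basalt): t_1 = 7.83 × 0.10 / 6.389e-05 = 12255 d
  layer 2 (clay): t_2 = 6.10 × 0.08 / 6.389e-05 = 7638 d
  layer 3 (medium sand): t_3 = 2.65 × 0.21 / 6.389e-05 = 8710 d
Total t = Σ t_i = 28602 days = 78.31 years.

78.3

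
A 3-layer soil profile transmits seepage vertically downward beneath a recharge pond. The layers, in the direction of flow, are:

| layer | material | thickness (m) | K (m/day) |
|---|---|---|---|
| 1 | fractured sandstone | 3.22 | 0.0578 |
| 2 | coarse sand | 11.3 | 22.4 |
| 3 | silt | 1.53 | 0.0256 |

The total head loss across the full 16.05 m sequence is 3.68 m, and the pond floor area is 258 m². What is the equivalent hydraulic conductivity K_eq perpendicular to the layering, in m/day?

0.138

Flow is perpendicular to layering, so the layers act in series and the equivalent K is the thickness-weighted harmonic mean.
Total thickness L = 3.22 + 11.3 + 1.53 = 16.05 m.
Σ(b_i/K_i) = 3.22/0.0578 + 11.3/22.4 + 1.53/0.0256 = 116.0 d.
K_eq = L / Σ(b_i/K_i) = 16.05 / 116.0 = 0.1384 m/day.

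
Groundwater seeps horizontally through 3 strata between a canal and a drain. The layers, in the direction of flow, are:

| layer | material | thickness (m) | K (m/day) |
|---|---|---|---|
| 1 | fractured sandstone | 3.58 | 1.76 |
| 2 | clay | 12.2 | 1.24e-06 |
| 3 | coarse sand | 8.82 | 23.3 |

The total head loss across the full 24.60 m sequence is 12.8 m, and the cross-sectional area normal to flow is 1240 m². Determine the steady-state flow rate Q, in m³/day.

0.00161

Flow is perpendicular to layering, so the layers act in series and the equivalent K is the thickness-weighted harmonic mean.
Total thickness L = 3.58 + 12.2 + 8.82 = 24.60 m.
Σ(b_i/K_i) = 3.58/1.76 + 12.2/1.24e-06 + 8.82/23.3 = 9.839e+06 d.
K_eq = L / Σ(b_i/K_i) = 24.60 / 9.839e+06 = 2.500e-06 m/day.
Q = K_eq · A · (Δh/L) = 2.500e-06 × 1240 × (12.8/24.60) = 0.001613 m³/day.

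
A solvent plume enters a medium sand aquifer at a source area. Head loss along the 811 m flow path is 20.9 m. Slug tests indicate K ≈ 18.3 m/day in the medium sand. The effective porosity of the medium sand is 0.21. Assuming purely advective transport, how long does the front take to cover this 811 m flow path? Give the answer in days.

361

Hydraulic gradient i = Δh / L = 20.9 / 811 = 0.02577.
Darcy flux q = K · i = 18.30 × 0.02577 = 0.4716 m/day.
Seepage velocity v = q / n_e = 0.4716 / 0.21 = 2.246 m/day.
Travel time t = L / v = 811 / 2.246 = 361.1 days.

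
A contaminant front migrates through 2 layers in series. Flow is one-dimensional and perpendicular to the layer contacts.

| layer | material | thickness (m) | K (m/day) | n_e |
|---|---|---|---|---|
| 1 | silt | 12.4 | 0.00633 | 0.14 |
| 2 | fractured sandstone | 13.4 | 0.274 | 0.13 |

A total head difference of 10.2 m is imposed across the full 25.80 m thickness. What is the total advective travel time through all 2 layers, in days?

685

With flow normal to the layers, continuity requires the same specific discharge q through every layer.
Σ(b_i/K_i) = 12.4/0.00633 + 13.4/0.274 = 2008 d.
q = Δh / Σ(b_i/K_i) = 10.2 / 2008 = 0.005080 m/day.
In each layer the seepage velocity is v_i = q/n_i, so the layer transit time is t_i = b_i·n_i / q:
  layer 1 (silt): t_1 = 12.4 × 0.14 / 0.005080 = 341.7 d
  layer 2 (fractured sandstone): t_2 = 13.4 × 0.13 / 0.005080 = 342.9 d
Total t = Σ t_i = 684.6 days.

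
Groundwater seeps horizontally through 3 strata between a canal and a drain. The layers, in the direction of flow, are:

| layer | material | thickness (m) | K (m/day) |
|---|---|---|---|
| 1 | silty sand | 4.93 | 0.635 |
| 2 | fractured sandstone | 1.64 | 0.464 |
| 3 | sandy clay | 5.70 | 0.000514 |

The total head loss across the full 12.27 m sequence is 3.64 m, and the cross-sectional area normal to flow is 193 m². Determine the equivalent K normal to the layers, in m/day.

Flow is perpendicular to layering, so the layers act in series and the equivalent K is the thickness-weighted harmonic mean.
Total thickness L = 4.93 + 1.64 + 5.70 = 12.27 m.
Σ(b_i/K_i) = 4.93/0.635 + 1.64/0.464 + 5.70/0.000514 = 11101 d.
K_eq = L / Σ(b_i/K_i) = 12.27 / 11101 = 0.001105 m/day.

0.00111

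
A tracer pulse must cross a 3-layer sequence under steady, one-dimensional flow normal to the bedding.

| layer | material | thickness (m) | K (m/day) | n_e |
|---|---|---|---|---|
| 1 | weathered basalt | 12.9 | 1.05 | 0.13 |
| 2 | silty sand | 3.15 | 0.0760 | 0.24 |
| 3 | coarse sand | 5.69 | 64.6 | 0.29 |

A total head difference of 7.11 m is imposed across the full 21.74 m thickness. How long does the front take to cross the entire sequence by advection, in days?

With flow normal to the layers, continuity requires the same specific discharge q through every layer.
Σ(b_i/K_i) = 12.9/1.05 + 3.15/0.0760 + 5.69/64.6 = 53.82 d.
q = Δh / Σ(b_i/K_i) = 7.11 / 53.82 = 0.1321 m/day.
In each layer the seepage velocity is v_i = q/n_i, so the layer transit time is t_i = b_i·n_i / q:
  layer 1 (weathered basalt): t_1 = 12.9 × 0.13 / 0.1321 = 12.69 d
  layer 2 (silty sand): t_2 = 3.15 × 0.24 / 0.1321 = 5.723 d
  layer 3 (coarse sand): t_3 = 5.69 × 0.29 / 0.1321 = 12.49 d
Total t = Σ t_i = 30.91 days.

30.9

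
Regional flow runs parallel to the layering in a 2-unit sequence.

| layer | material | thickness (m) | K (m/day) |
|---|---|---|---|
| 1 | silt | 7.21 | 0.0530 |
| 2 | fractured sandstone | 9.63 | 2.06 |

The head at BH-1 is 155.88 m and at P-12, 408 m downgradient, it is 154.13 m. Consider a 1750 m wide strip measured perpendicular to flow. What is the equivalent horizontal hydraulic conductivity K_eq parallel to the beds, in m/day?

1.20

Flow is parallel to layering, so each bed carries its own Darcy discharge and the transmissivities add.
Σ(K_i·b_i) = 0.0530×7.21 + 2.06×9.63 = 20.22 m²/day.
Total thickness b = 16.84 m, so K_eq = Σ(K_i·b_i)/b = 1.201 m/day.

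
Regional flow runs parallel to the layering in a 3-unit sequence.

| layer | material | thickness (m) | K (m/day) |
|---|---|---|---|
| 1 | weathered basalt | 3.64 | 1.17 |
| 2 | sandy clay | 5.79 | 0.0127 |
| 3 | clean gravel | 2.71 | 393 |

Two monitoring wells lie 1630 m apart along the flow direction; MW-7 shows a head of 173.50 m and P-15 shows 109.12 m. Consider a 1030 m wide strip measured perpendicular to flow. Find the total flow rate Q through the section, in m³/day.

43500

Flow is parallel to layering, so each bed carries its own Darcy discharge and the transmissivities add.
Σ(K_i·b_i) = 1.17×3.64 + 0.0127×5.79 + 393×2.71 = 1069 m²/day.
Hydraulic gradient i = (173.50 − 109.12) / 1630 = 64.38 / 1630 = 0.03950.
Q = Σ(K_i·b_i) · W · i = 1069 × 1030 × 0.03950 = 43504 m³/day.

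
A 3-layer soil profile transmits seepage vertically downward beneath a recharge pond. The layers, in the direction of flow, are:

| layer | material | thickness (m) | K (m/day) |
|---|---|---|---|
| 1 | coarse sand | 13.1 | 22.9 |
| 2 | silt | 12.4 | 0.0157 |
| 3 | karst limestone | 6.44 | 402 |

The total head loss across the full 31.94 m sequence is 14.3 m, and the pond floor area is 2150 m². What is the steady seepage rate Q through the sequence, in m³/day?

Flow is perpendicular to layering, so the layers act in series and the equivalent K is the thickness-weighted harmonic mean.
Total thickness L = 13.1 + 12.4 + 6.44 = 31.94 m.
Σ(b_i/K_i) = 13.1/22.9 + 12.4/0.0157 + 6.44/402 = 790.4 d.
K_eq = L / Σ(b_i/K_i) = 31.94 / 790.4 = 0.04041 m/day.
Q = K_eq · A · (Δh/L) = 0.04041 × 2150 × (14.3/31.94) = 38.90 m³/day.

38.9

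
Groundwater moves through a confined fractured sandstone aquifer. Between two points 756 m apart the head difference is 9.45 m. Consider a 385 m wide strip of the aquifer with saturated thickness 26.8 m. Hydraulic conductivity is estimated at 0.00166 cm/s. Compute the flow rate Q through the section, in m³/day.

Convert K: 0.00166 cm/s × 864 = 1.434 m/day.
Cross-sectional area A = 385 × 26.8 = 10318 m².
Hydraulic gradient i = Δh / L = 9.45 / 756 = 0.01250.
Darcy's law: Q = K · A · i = 1.434 × 10318 × 0.01250 = 185.0 m³/day.

185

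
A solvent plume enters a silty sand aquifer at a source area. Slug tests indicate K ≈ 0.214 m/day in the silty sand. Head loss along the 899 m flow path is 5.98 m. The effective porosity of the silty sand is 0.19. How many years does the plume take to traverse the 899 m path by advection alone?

Hydraulic gradient i = Δh / L = 5.98 / 899 = 0.006652.
Darcy flux q = K · i = 0.2140 × 0.006652 = 0.001423 m/day.
Seepage velocity v = q / n_e = 0.001423 / 0.19 = 0.007492 m/day.
Travel time t = L / v = 899 / 0.007492 = 1.200e+05 days = 328.5 years.

329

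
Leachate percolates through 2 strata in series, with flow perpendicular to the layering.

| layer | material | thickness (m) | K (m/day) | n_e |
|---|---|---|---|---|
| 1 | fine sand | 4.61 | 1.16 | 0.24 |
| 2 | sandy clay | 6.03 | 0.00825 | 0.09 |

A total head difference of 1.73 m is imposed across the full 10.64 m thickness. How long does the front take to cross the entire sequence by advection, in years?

1.92

With flow normal to the layers, continuity requires the same specific discharge q through every layer.
Σ(b_i/K_i) = 4.61/1.16 + 6.03/0.00825 = 734.9 d.
q = Δh / Σ(b_i/K_i) = 1.73 / 734.9 = 0.002354 m/day.
In each layer the seepage velocity is v_i = q/n_i, so the layer transit time is t_i = b_i·n_i / q:
  layer 1 (fine sand): t_1 = 4.61 × 0.24 / 0.002354 = 470.0 d
  layer 2 (sandy clay): t_2 = 6.03 × 0.09 / 0.002354 = 230.5 d
Total t = Σ t_i = 700.5 days = 1.918 years.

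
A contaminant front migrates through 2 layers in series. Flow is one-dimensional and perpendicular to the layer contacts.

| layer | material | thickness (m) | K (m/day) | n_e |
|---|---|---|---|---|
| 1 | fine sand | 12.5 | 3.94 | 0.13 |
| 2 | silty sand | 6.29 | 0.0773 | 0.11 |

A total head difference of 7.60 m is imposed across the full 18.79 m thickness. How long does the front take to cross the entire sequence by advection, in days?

With flow normal to the layers, continuity requires the same specific discharge q through every layer.
Σ(b_i/K_i) = 12.5/3.94 + 6.29/0.0773 = 84.54 d.
q = Δh / Σ(b_i/K_i) = 7.60 / 84.54 = 0.08989 m/day.
In each layer the seepage velocity is v_i = q/n_i, so the layer transit time is t_i = b_i·n_i / q:
  layer 1 (fine sand): t_1 = 12.5 × 0.13 / 0.08989 = 18.08 d
  layer 2 (silty sand): t_2 = 6.29 × 0.11 / 0.08989 = 7.697 d
Total t = Σ t_i = 25.77 days.

25.8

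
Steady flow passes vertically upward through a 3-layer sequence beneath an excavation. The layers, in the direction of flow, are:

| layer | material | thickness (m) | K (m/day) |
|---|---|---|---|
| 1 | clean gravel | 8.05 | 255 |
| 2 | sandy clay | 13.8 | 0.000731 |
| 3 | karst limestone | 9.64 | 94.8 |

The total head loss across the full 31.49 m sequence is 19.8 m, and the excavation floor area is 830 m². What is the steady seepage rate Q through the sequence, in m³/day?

0.871

Flow is perpendicular to layering, so the layers act in series and the equivalent K is the thickness-weighted harmonic mean.
Total thickness L = 8.05 + 13.8 + 9.64 = 31.49 m.
Σ(b_i/K_i) = 8.05/255 + 13.8/0.000731 + 9.64/94.8 = 18878 d.
K_eq = L / Σ(b_i/K_i) = 31.49 / 18878 = 0.001668 m/day.
Q = K_eq · A · (Δh/L) = 0.001668 × 830 × (19.8/31.49) = 0.8705 m³/day.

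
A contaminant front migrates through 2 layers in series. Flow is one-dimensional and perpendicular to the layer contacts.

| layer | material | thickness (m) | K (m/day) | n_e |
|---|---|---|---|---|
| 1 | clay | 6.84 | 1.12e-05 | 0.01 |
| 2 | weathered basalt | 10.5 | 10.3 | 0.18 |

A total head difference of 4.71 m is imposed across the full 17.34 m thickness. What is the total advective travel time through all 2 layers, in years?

695

With flow normal to the layers, continuity requires the same specific discharge q through every layer.
Σ(b_i/K_i) = 6.84/1.12e-05 + 10.5/10.3 = 6.107e+05 d.
q = Δh / Σ(b_i/K_i) = 4.71 / 6.107e+05 = 7.712e-06 m/day.
In each layer the seepage velocity is v_i = q/n_i, so the layer transit time is t_i = b_i·n_i / q:
  layer 1 (clay): t_1 = 6.84 × 0.01 / 7.712e-06 = 8869 d
  layer 2 (weathered basalt): t_2 = 10.5 × 0.18 / 7.712e-06 = 2.451e+05 d
Total t = Σ t_i = 2.539e+05 days = 695.2 years.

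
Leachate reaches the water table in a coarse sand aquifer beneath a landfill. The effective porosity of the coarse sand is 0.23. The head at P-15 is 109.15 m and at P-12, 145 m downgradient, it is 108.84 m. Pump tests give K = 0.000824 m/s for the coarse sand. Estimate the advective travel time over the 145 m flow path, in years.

Convert K: 0.000824 m/s × 86400 = 71.19 m/day.
Hydraulic gradient i = (109.15 − 108.84) / 145 = 0.31 / 145 = 0.002138.
Darcy flux q = K · i = 71.19 × 0.002138 = 0.1522 m/day.
Seepage velocity v = q / n_e = 0.1522 / 0.23 = 0.6618 m/day.
Travel time t = L / v = 145 / 0.6618 = 219.1 days = 0.5999 years.

0.600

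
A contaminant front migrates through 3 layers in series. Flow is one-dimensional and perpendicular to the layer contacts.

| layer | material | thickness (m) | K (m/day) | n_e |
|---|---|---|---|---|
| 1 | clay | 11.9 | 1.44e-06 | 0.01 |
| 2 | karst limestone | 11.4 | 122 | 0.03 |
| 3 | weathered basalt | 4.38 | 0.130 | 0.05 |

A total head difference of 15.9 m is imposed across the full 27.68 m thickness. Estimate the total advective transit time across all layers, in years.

With flow normal to the layers, continuity requires the same specific discharge q through every layer.
Σ(b_i/K_i) = 11.9/1.44e-06 + 11.4/122 + 4.38/0.130 = 8.264e+06 d.
q = Δh / Σ(b_i/K_i) = 15.9 / 8.264e+06 = 1.924e-06 m/day.
In each layer the seepage velocity is v_i = q/n_i, so the layer transit time is t_i = b_i·n_i / q:
  layer 1 (clay): t_1 = 11.9 × 0.01 / 1.924e-06 = 61849 d
  layer 2 (karst limestone): t_2 = 11.4 × 0.03 / 1.924e-06 = 1.778e+05 d
  layer 3 (weathered basalt): t_3 = 4.38 × 0.05 / 1.924e-06 = 1.138e+05 d
Total t = Σ t_i = 3.534e+05 days = 967.6 years.

968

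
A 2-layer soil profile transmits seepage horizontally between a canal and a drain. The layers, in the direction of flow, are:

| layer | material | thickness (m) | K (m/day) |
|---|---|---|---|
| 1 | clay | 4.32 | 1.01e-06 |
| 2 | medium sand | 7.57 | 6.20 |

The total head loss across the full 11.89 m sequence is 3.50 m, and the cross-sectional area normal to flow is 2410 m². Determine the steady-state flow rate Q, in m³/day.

0.00197

Flow is perpendicular to layering, so the layers act in series and the equivalent K is the thickness-weighted harmonic mean.
Total thickness L = 4.32 + 7.57 = 11.89 m.
Σ(b_i/K_i) = 4.32/1.01e-06 + 7.57/6.20 = 4.277e+06 d.
K_eq = L / Σ(b_i/K_i) = 11.89 / 4.277e+06 = 2.780e-06 m/day.
Q = K_eq · A · (Δh/L) = 2.780e-06 × 2410 × (3.50/11.89) = 0.001972 m³/day.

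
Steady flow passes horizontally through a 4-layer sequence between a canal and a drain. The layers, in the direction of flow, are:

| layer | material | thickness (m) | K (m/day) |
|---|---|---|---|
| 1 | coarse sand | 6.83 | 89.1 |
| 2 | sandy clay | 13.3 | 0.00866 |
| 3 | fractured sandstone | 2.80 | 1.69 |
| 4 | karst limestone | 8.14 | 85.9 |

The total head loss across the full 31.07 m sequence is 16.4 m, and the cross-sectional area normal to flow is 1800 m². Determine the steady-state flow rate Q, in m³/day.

19.2

Flow is perpendicular to layering, so the layers act in series and the equivalent K is the thickness-weighted harmonic mean.
Total thickness L = 6.83 + 13.3 + 2.80 + 8.14 = 31.07 m.
Σ(b_i/K_i) = 6.83/89.1 + 13.3/0.00866 + 2.80/1.69 + 8.14/85.9 = 1538 d.
K_eq = L / Σ(b_i/K_i) = 31.07 / 1538 = 0.02021 m/day.
Q = K_eq · A · (Δh/L) = 0.02021 × 1800 × (16.4/31.07) = 19.20 m³/day.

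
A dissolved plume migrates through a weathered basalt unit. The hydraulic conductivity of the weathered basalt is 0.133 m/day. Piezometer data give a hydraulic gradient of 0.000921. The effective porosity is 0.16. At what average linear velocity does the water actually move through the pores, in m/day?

0.000766

Hydraulic gradient i = 0.000921.
Darcy flux q = K · i = 0.1330 × 0.0009210 = 0.0001225 m/day.
Seepage velocity v = q / n_e = 0.0001225 / 0.16 = 0.0007656 m/day.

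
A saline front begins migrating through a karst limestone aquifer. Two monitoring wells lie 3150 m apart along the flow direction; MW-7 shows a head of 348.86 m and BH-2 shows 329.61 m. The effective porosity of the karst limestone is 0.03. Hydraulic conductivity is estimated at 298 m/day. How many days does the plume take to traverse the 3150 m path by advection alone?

51.9

Hydraulic gradient i = (348.86 − 329.61) / 3150 = 19.25 / 3150 = 0.006111.
Darcy flux q = K · i = 298.0 × 0.006111 = 1.821 m/day.
Seepage velocity v = q / n_e = 1.821 / 0.03 = 60.70 m/day.
Travel time t = L / v = 3150 / 60.70 = 51.89 days.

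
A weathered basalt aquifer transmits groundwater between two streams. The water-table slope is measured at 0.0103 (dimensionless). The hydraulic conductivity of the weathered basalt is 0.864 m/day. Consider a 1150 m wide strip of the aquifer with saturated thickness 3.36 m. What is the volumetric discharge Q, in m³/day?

34.4

Cross-sectional area A = 1150 × 3.36 = 3864 m².
Hydraulic gradient i = 0.0103.
Darcy's law: Q = K · A · i = 0.8640 × 3864 × 0.01030 = 34.39 m³/day.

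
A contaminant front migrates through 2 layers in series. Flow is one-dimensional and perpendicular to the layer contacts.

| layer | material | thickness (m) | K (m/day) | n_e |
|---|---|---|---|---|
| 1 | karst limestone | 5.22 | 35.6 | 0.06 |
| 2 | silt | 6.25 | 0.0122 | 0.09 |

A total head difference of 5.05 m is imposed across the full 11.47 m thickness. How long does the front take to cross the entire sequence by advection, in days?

88.9

With flow normal to the layers, continuity requires the same specific discharge q through every layer.
Σ(b_i/K_i) = 5.22/35.6 + 6.25/0.0122 = 512.4 d.
q = Δh / Σ(b_i/K_i) = 5.05 / 512.4 = 0.009855 m/day.
In each layer the seepage velocity is v_i = q/n_i, so the layer transit time is t_i = b_i·n_i / q:
  layer 1 (karst limestone): t_1 = 5.22 × 0.06 / 0.009855 = 31.78 d
  layer 2 (silt): t_2 = 6.25 × 0.09 / 0.009855 = 57.08 d
Total t = Σ t_i = 88.86 days.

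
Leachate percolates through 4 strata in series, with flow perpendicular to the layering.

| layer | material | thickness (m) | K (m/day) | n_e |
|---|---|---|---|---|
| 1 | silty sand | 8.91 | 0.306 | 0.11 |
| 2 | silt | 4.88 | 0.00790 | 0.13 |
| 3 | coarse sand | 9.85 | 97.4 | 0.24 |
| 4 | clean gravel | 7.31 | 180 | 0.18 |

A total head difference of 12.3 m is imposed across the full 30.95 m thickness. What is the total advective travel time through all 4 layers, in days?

278

With flow normal to the layers, continuity requires the same specific discharge q through every layer.
Σ(b_i/K_i) = 8.91/0.306 + 4.88/0.00790 + 9.85/97.4 + 7.31/180 = 647.0 d.
q = Δh / Σ(b_i/K_i) = 12.3 / 647.0 = 0.01901 m/day.
In each layer the seepage velocity is v_i = q/n_i, so the layer transit time is t_i = b_i·n_i / q:
  layer 1 (silty sand): t_1 = 8.91 × 0.11 / 0.01901 = 51.55 d
  layer 2 (silt): t_2 = 4.88 × 0.13 / 0.01901 = 33.37 d
  layer 3 (coarse sand): t_3 = 9.85 × 0.24 / 0.01901 = 124.3 d
  layer 4 (clean gravel): t_4 = 7.31 × 0.18 / 0.01901 = 69.21 d
Total t = Σ t_i = 278.5 days.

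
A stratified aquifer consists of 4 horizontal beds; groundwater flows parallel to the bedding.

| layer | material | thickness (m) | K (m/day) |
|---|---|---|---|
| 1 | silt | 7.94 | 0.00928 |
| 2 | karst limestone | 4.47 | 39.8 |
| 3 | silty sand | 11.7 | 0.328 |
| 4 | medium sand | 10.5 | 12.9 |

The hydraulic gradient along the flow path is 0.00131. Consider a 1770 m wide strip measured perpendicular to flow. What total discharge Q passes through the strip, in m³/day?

Flow is parallel to layering, so each bed carries its own Darcy discharge and the transmissivities add.
Σ(K_i·b_i) = 0.00928×7.94 + 39.8×4.47 + 0.328×11.7 + 12.9×10.5 = 317.3 m²/day.
Hydraulic gradient i = 0.00131.
Q = Σ(K_i·b_i) · W · i = 317.3 × 1770 × 0.001310 = 735.6 m³/day.

736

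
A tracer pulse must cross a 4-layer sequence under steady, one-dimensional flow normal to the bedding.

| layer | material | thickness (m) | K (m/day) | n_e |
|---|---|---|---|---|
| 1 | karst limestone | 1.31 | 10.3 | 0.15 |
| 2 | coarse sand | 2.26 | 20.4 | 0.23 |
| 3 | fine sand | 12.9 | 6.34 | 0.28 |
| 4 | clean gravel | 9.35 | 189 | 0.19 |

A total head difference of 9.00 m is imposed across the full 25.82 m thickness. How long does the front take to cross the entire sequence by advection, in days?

With flow normal to the layers, continuity requires the same specific discharge q through every layer.
Σ(b_i/K_i) = 1.31/10.3 + 2.26/20.4 + 12.9/6.34 + 9.35/189 = 2.322 d.
q = Δh / Σ(b_i/K_i) = 9.00 / 2.322 = 3.876 m/day.
In each layer the seepage velocity is v_i = q/n_i, so the layer transit time is t_i = b_i·n_i / q:
  layer 1 (karst limestone): t_1 = 1.31 × 0.15 / 3.876 = 0.05070 d
  layer 2 (coarse sand): t_2 = 2.26 × 0.23 / 3.876 = 0.1341 d
  layer 3 (fine sand): t_3 = 12.9 × 0.28 / 3.876 = 0.9320 d
  layer 4 (clean gravel): t_4 = 9.35 × 0.19 / 3.876 = 0.4584 d
Total t = Σ t_i = 1.575 days.

1.58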